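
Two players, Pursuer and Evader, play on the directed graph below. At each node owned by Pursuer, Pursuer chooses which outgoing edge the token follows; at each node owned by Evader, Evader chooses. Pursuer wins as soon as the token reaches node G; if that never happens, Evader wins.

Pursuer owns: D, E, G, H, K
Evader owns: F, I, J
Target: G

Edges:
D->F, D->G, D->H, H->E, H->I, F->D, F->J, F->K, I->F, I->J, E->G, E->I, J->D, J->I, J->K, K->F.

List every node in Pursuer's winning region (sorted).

D, E, G, H

A0 = {G}
A1: add {D, E} — D (Pursuer) has D→G; E (Pursuer) has E→G.
A2: add {H} — H (Pursuer) has H→E.
A3 = A2; e.g. F (Evader) can still go to J. Fixed point.
Pursuer's winning region = {D, E, G, H}.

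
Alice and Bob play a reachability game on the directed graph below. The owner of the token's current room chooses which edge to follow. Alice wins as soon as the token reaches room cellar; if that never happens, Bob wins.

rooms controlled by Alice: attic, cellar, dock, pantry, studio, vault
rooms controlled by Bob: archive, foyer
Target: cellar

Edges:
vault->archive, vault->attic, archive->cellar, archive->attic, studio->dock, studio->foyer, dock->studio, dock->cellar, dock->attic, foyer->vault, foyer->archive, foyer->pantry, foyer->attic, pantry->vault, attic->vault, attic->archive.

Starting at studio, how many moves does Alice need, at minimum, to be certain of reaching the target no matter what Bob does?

2

A0 = {cellar}
A1: add {dock} — dock (Alice) has dock→cellar.
A2: add {studio} — studio (Alice) has studio→dock.
A3 = A2; e.g. vault (Alice) has no edge into A2. Fixed point.
studio enters the attractor at level 2, so Alice can force the target in 2 moves from there.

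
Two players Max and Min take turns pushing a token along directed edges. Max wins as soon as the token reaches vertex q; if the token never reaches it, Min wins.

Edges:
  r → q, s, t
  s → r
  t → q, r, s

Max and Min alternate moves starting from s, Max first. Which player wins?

Track states (vertex, player-to-move).
A0 = {(q,Max), (q,Min)}
A1: add {(r,Max), (t,Max)}.
A2: add {(s,Min)}.
A3 = A2; e.g. (r,Min) stays out. (s,Max) never enters ⇒ Min avoids the target.

Min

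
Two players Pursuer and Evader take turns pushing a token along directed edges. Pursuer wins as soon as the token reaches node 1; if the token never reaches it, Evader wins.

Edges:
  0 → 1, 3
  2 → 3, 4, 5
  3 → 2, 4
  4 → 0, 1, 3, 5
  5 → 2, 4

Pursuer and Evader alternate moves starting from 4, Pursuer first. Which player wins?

Pursuer

Track states (vertex, player-to-move).
A0 = {(1,Pursuer), (1,Evader)}
A1: add {(0,Pursuer), (4,Pursuer)}.
(4,Pursuer) ∈ A1 ⇒ Pursuer forces the target.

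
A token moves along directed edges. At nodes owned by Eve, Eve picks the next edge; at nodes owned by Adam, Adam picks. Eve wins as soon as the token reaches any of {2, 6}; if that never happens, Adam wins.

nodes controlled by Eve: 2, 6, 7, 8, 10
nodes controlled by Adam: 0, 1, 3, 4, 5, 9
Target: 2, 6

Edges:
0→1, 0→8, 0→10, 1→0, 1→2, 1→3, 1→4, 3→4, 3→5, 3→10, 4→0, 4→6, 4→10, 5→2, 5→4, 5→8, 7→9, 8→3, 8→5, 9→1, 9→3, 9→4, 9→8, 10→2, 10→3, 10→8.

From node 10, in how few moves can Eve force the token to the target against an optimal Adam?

1

A0 = {2, 6}
A1: add {10} — 10 (Eve) has 10→2.
A2 = A1; e.g. 0 (Adam) can still go to 1. Fixed point.
10 enters the attractor at level 1, so Eve can force the target in 1 move from there.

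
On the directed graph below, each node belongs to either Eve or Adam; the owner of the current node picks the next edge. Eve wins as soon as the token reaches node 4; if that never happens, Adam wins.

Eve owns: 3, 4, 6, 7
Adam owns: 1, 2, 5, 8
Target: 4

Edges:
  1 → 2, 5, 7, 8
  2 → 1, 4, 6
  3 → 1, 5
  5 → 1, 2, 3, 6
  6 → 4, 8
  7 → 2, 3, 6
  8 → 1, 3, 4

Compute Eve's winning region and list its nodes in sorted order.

A0 = {4}
A1: add {6} — 6 (Eve) has 6→4.
A2: add {7} — 7 (Eve) has 7→6.
A3 = A2; e.g. 1 (Adam) can still go to 2. Fixed point.
Eve's winning region = {4, 6, 7}.

4, 6, 7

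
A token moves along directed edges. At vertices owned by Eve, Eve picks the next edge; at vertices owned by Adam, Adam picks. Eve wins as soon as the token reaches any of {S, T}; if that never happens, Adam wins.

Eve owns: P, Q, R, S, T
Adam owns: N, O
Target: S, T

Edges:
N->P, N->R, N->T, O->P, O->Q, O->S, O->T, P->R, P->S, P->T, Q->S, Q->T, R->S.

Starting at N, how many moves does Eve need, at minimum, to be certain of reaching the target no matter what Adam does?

2

A0 = {S, T}
A1: add {P, Q, R} — P (Eve) has P→S; Q (Eve) has Q→S; R (Eve) has R→S.
A2: add {N, O} — N (Adam): all of {P, R, T} already in; O (Adam): all of {P, Q, S, T} already in.
A2 = all vertices. Fixed point.
N enters the attractor at level 2, so Eve can force the target in 2 moves from there.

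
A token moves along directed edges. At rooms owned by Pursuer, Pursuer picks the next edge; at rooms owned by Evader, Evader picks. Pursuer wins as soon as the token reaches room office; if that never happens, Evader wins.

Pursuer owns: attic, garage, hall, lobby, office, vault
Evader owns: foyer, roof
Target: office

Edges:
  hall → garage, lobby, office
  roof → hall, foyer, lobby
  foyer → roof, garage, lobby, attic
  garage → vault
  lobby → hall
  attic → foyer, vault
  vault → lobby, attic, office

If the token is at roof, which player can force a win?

A0 = {office}
A1: add {hall, vault} — hall (Pursuer) has hall→office; vault (Pursuer) has vault→office.
A2: add {attic, garage, lobby} — garage (Pursuer) has garage→vault; lobby (Pursuer) has lobby→hall; attic (Pursuer) has attic→vault.
A3 = A2; e.g. roof (Evader) can still go to foyer. Fixed point.
roof never enters the attractor, so Evader can avoid the target forever.

Evader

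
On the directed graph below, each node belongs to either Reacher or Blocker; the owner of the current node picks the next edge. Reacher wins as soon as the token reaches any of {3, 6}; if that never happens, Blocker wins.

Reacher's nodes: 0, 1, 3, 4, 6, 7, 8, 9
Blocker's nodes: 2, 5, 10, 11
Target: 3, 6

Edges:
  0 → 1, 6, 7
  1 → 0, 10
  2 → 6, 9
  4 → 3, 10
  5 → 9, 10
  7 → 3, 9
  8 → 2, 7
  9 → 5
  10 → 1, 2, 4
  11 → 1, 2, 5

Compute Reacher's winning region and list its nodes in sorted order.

A0 = {3, 6}
A1: add {0, 4, 7} — 0 (Reacher) has 0→6; 4 (Reacher) has 4→3; 7 (Reacher) has 7→3.
A2: add {1, 8} — 1 (Reacher) has 1→0; 8 (Reacher) has 8→7.
A3 = A2; e.g. 2 (Blocker) can still go to 9. Fixed point.
Reacher's winning region = {0, 1, 3, 4, 6, 7, 8}.

0, 1, 3, 4, 6, 7, 8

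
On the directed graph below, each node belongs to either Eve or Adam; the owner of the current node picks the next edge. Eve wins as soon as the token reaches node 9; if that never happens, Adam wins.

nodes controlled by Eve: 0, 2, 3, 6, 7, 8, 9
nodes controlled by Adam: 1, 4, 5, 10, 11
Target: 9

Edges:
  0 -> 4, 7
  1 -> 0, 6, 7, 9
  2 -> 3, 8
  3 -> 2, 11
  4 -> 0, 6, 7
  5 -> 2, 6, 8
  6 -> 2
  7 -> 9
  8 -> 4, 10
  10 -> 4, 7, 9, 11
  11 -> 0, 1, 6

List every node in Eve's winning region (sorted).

0, 7, 9

A0 = {9}
A1: add {7} — 7 (Eve) has 7→9.
A2: add {0} — 0 (Eve) has 0→7.
A3 = A2; e.g. 1 (Adam) can still go to 6. Fixed point.
Eve's winning region = {0, 7, 9}.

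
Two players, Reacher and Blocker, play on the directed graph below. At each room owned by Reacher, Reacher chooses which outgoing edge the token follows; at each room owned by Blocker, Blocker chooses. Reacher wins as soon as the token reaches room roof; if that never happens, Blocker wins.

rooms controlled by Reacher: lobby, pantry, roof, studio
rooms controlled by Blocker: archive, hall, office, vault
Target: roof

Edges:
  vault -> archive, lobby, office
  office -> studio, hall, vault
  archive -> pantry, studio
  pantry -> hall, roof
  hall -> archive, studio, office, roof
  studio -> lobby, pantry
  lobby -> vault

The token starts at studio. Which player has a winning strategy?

A0 = {roof}
A1: add {pantry} — pantry (Reacher) has pantry→roof.
A2: add {studio} — studio (Reacher) has studio→pantry.
studio ∈ A2, so Reacher can force the target.

Reacher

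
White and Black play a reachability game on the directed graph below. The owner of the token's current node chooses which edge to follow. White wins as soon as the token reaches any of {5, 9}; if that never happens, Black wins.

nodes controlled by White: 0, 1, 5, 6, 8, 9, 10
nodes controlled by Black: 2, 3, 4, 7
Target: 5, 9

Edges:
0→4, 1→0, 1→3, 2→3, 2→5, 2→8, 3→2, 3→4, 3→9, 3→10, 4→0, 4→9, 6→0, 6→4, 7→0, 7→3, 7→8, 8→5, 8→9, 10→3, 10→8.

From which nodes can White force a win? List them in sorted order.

A0 = {5, 9}
A1: add {8} — 8 (White) has 8→5.
A2: add {10} — 10 (White) has 10→8.
A3 = A2; e.g. 0 (White) has no edge into A2. Fixed point.
White's winning region = {5, 8, 9, 10}.

5, 8, 9, 10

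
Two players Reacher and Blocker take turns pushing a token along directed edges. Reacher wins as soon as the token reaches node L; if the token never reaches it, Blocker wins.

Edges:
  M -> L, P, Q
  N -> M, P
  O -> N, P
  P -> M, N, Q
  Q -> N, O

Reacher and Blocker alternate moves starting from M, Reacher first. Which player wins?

Track states (vertex, player-to-move).
A0 = {(L,Reacher), (L,Blocker)}
A1: add {(M,Reacher)}.
(M,Reacher) ∈ A1 ⇒ Reacher forces the target.

Reacher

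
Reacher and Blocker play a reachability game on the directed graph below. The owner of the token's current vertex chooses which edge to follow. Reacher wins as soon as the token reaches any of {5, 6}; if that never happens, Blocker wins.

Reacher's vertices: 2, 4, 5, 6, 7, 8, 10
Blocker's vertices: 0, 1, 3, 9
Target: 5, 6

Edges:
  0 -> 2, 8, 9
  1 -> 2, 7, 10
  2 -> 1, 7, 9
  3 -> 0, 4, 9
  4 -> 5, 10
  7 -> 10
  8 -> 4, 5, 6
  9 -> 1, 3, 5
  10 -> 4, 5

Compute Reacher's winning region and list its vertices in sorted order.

1, 2, 4, 5, 6, 7, 8, 10

A0 = {5, 6}
A1: add {4, 8, 10} — 4 (Reacher) has 4→5; 8 (Reacher) has 8→5; 10 (Reacher) has 10→5.
A2: add {7} — 7 (Reacher) has 7→10.
A3: add {2} — 2 (Reacher) has 2→7.
A4: add {1} — 1 (Blocker): all of {2, 7, 10} already in.
A5 = A4; e.g. 0 (Blocker) can still go to 9. Fixed point.
Reacher's winning region = {1, 2, 4, 5, 6, 7, 8, 10}.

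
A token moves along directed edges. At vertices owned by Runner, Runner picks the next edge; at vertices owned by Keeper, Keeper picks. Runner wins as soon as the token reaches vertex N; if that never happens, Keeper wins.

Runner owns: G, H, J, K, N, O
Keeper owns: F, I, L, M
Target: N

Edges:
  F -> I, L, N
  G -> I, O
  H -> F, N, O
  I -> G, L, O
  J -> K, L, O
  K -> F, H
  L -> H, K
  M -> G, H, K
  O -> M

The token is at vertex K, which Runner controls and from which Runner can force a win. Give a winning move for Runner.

A0 = {N}
A1: add {H} — H (Runner) has H→N.
A2: add {K} — K (Runner) has K→H.
A3: add {J, L} — J (Runner) has J→K; L (Keeper): all of {H, K} already in.
A4 = A3; e.g. F (Keeper) can still go to I. Fixed point.
From K, successor H is in the attractor (rank 1); the other successor F is not.

H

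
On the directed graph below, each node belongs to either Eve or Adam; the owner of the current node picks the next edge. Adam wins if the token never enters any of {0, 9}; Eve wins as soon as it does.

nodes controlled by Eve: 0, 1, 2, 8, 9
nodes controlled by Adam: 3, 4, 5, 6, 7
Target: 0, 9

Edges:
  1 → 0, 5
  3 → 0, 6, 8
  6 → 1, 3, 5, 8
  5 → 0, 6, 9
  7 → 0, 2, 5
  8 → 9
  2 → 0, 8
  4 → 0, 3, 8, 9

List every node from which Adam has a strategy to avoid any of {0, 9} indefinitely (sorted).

A0 = {0, 9}
A1: add {1, 2, 8} — 1 (Eve) has 1→0; 2 (Eve) has 2→0; 8 (Eve) has 8→9.
A2 = A1; e.g. 3 (Adam) can still go to 6. Fixed point.
Eve's attractor = {0, 1, 2, 8, 9}; Adam avoids the target exactly from the complement.

3, 4, 5, 6, 7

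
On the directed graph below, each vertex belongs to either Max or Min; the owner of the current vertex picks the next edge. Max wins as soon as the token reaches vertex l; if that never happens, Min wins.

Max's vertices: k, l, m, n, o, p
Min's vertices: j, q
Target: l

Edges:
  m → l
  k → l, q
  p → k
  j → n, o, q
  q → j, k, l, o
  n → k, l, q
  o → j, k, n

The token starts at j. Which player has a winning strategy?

Min

A0 = {l}
A1: add {k, m, n} — k (Max) has k→l; m (Max) has m→l; n (Max) has n→l.
A2: add {o, p} — o (Max) has o→k; p (Max) has p→k.
A3 = A2; e.g. j (Min) can still go to q. Fixed point.
j never enters the attractor, so Min can avoid the target forever.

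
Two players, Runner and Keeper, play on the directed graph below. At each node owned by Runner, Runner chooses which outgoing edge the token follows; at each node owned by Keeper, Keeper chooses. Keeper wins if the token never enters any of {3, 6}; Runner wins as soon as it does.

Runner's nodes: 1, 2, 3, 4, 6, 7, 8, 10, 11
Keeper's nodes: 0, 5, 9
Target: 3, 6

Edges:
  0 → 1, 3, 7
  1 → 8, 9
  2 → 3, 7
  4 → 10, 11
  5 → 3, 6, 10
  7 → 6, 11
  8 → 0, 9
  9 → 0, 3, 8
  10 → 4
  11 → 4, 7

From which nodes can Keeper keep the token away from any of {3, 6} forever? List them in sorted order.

A0 = {3, 6}
A1: add {2, 7} — 2 (Runner) has 2→3; 7 (Runner) has 7→6.
A2: add {11} — 11 (Runner) has 11→7.
A3: add {4} — 4 (Runner) has 4→11.
A4: add {10} — 10 (Runner) has 10→4.
A5: add {5} — 5 (Keeper): all of {3, 6, 10} already in.
A6 = A5; e.g. 0 (Keeper) can still go to 1. Fixed point.
Runner's attractor = {2, 3, 4, 5, 6, 7, 10, 11}; Keeper avoids the target exactly from the complement.

0, 1, 8, 9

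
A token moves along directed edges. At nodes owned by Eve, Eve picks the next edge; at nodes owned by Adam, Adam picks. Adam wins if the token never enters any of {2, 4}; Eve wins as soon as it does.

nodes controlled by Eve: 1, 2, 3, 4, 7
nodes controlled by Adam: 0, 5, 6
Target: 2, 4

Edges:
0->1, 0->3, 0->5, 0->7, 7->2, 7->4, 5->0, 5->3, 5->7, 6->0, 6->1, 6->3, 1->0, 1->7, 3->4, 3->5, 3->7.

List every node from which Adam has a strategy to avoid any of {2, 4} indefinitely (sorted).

A0 = {2, 4}
A1: add {3, 7} — 3 (Eve) has 3→4; 7 (Eve) has 7→2.
A2: add {1} — 1 (Eve) has 1→7.
A3 = A2; e.g. 0 (Adam) can still go to 5. Fixed point.
Eve's attractor = {1, 2, 3, 4, 7}; Adam avoids the target exactly from the complement.

0, 5, 6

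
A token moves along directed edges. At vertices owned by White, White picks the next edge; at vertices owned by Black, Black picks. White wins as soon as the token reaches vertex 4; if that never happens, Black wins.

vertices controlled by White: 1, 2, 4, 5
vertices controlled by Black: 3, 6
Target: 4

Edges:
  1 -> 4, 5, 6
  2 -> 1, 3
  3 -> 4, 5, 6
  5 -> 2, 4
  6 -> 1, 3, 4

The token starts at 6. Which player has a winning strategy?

A0 = {4}
A1: add {1, 5} — 1 (White) has 1→4; 5 (White) has 5→4.
A2: add {2} — 2 (White) has 2→1.
A3 = A2; e.g. 3 (Black) can still go to 6. Fixed point.
6 never enters the attractor, so Black can avoid the target forever.

Black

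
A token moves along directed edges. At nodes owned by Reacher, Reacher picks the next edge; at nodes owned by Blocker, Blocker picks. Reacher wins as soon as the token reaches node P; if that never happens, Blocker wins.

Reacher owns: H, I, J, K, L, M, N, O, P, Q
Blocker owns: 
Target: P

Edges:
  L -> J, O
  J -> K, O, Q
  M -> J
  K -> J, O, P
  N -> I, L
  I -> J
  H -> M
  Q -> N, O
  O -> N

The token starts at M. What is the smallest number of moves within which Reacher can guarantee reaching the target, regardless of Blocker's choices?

A0 = {P}
A1: add {K} — K (Reacher) has K→P.
A2: add {J} — J (Reacher) has J→K.
A3: add {I, L, M} — I (Reacher) has I→J; L (Reacher) has L→J; M (Reacher) has M→J.
M enters the attractor at level 3, so Reacher can force the target in 3 moves from there.

3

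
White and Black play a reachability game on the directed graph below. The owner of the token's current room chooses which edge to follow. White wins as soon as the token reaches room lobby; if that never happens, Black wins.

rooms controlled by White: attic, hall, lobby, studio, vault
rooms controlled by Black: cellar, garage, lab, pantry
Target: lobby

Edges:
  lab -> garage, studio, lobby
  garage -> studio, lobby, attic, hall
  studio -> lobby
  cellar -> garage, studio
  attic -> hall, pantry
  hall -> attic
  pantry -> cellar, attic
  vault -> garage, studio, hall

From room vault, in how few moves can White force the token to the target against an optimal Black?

2

A0 = {lobby}
A1: add {studio} — studio (White) has studio→lobby.
A2: add {vault} — vault (White) has vault→studio.
A3 = A2; e.g. lab (Black) can still go to garage. Fixed point.
vault enters the attractor at level 2, so White can force the target in 2 moves from there.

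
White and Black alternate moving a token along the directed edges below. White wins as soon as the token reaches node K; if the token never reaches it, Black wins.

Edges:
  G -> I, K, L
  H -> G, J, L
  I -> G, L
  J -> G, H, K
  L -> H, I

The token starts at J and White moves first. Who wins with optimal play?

Track states (vertex, player-to-move).
A0 = {(K,White), (K,Black)}
A1: add {(G,White), (J,White)}.
(J,White) ∈ A1 ⇒ White forces the target.

White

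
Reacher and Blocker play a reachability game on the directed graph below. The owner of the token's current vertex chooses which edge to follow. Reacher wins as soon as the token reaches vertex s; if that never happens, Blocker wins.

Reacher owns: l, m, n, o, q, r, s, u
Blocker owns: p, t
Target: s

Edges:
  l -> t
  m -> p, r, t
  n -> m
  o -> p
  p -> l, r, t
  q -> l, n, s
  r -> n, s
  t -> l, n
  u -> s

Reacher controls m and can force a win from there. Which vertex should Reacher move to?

r

A0 = {s}
A1: add {q, r, u} — q (Reacher) has q→s; r (Reacher) has r→s; u (Reacher) has u→s.
A2: add {m} — m (Reacher) has m→r.
A3: add {n} — n (Reacher) has n→m.
A4 = A3; e.g. l (Reacher) has no edge into A3. Fixed point.
From m, successor r is in the attractor (rank 1); the other successors p, t are not.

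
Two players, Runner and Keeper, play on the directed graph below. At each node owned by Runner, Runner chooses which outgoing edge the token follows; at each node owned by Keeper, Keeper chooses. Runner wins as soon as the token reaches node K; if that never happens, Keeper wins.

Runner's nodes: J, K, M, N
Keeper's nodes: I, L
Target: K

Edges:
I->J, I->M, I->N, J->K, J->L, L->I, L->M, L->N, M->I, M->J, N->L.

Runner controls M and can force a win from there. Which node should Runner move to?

A0 = {K}
A1: add {J} — J (Runner) has J→K.
A2: add {M} — M (Runner) has M→J.
A3 = A2; e.g. I (Keeper) can still go to N. Fixed point.
From M, successor J is in the attractor (rank 1); the other successor I is not.

J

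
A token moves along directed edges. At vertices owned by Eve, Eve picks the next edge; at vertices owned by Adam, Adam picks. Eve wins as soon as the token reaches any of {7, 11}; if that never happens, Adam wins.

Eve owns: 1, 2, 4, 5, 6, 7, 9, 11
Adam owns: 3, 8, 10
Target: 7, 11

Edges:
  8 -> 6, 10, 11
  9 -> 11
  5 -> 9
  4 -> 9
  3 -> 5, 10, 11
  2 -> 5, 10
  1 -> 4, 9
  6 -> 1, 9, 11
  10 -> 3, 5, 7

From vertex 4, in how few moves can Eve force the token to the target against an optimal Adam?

2

A0 = {7, 11}
A1: add {6, 9} — 6 (Eve) has 6→11; 9 (Eve) has 9→11.
A2: add {1, 4, 5} — 1 (Eve) has 1→9; 4 (Eve) has 4→9; 5 (Eve) has 5→9.
4 enters the attractor at level 2, so Eve can force the target in 2 moves from there.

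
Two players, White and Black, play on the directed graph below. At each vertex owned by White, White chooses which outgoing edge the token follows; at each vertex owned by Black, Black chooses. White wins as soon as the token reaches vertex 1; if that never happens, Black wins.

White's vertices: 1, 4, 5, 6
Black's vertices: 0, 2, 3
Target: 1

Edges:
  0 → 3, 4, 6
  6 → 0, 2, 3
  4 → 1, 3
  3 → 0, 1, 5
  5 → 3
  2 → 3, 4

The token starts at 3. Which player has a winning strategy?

A0 = {1}
A1: add {4} — 4 (White) has 4→1.
A2 = A1; e.g. 0 (Black) can still go to 3. Fixed point.
3 never enters the attractor, so Black can avoid the target forever.

Black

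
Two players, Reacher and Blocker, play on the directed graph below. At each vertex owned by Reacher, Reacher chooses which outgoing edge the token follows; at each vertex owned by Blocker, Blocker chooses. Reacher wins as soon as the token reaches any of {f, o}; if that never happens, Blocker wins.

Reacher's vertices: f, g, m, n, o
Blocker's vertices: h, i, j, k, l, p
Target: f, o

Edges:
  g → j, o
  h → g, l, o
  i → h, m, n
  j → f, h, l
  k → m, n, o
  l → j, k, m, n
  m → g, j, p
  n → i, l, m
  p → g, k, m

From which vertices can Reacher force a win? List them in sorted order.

f, g, k, m, n, o, p

A0 = {f, o}
A1: add {g} — g (Reacher) has g→o.
A2: add {m} — m (Reacher) has m→g.
A3: add {n} — n (Reacher) has n→m.
A4: add {k} — k (Blocker): all of {m, n, o} already in.
A5: add {p} — p (Blocker): all of {g, k, m} already in.
A6 = A5; e.g. h (Blocker) can still go to l. Fixed point.
Reacher's winning region = {f, g, k, m, n, o, p}.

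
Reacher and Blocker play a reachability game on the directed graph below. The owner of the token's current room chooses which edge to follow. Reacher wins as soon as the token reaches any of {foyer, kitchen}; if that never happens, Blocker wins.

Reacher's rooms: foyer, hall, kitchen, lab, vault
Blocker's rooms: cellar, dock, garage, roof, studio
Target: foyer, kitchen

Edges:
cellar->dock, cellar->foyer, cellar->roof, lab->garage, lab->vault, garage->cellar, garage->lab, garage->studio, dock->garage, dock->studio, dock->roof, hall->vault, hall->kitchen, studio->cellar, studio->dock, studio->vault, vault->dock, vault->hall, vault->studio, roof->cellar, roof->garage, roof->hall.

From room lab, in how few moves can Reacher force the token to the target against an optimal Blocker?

3

A0 = {foyer, kitchen}
A1: add {hall} — hall (Reacher) has hall→kitchen.
A2: add {vault} — vault (Reacher) has vault→hall.
A3: add {lab} — lab (Reacher) has lab→vault.
A4 = A3; e.g. cellar (Blocker) can still go to dock. Fixed point.
lab enters the attractor at level 3, so Reacher can force the target in 3 moves from there.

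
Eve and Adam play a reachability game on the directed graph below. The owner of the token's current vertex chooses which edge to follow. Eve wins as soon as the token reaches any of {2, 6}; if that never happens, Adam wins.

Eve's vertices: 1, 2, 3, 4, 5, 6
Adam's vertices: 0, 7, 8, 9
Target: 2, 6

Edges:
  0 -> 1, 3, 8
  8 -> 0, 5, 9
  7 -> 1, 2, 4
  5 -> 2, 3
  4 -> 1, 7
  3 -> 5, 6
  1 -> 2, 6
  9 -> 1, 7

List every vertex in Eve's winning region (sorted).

A0 = {2, 6}
A1: add {1, 3, 5} — 1 (Eve) has 1→2; 3 (Eve) has 3→6; 5 (Eve) has 5→2.
A2: add {4} — 4 (Eve) has 4→1.
A3: add {7} — 7 (Adam): all of {1, 2, 4} already in.
A4: add {9} — 9 (Adam): all of {1, 7} already in.
A5 = A4; e.g. 0 (Adam) can still go to 8. Fixed point.
Eve's winning region = {1, 2, 3, 4, 5, 6, 7, 9}.

1, 2, 3, 4, 5, 6, 7, 9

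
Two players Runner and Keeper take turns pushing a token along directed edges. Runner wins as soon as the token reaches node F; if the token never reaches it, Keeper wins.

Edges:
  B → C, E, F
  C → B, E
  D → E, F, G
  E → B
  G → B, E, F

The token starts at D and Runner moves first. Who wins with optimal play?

Runner

Track states (vertex, player-to-move).
A0 = {(F,Runner), (F,Keeper)}
A1: add {(B,Runner), (D,Runner), (G,Runner)}.
(D,Runner) ∈ A1 ⇒ Runner forces the target.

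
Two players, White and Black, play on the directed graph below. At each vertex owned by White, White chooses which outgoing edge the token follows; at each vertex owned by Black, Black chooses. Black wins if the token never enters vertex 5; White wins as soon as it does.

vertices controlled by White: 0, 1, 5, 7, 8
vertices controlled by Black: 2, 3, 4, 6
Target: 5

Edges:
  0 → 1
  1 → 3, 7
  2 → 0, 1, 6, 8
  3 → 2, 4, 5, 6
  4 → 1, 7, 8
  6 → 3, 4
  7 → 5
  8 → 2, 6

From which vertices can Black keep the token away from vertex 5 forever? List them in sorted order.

A0 = {5}
A1: add {7} — 7 (White) has 7→5.
A2: add {1} — 1 (White) has 1→7.
A3: add {0} — 0 (White) has 0→1.
A4 = A3; e.g. 2 (Black) can still go to 6. Fixed point.
White's attractor = {0, 1, 5, 7}; Black avoids the target exactly from the complement.

2, 3, 4, 6, 8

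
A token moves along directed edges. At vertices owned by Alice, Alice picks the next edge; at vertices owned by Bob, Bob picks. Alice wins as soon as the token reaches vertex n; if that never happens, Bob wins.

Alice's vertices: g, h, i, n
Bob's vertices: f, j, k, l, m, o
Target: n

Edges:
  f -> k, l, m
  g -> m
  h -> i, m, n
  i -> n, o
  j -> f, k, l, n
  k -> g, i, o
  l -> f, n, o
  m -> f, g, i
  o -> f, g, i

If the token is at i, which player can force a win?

Alice

A0 = {n}
A1: add {h, i} — h (Alice) has h→n; i (Alice) has i→n.
A2 = A1; e.g. f (Bob) can still go to k. Fixed point.
i ∈ A1, so Alice can force the target.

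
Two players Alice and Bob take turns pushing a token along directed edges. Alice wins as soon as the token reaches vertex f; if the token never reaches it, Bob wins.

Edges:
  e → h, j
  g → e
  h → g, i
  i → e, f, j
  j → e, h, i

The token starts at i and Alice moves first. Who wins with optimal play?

Alice

Track states (vertex, player-to-move).
A0 = {(f,Alice), (f,Bob)}
A1: add {(i,Alice)}.
(i,Alice) ∈ A1 ⇒ Alice forces the target.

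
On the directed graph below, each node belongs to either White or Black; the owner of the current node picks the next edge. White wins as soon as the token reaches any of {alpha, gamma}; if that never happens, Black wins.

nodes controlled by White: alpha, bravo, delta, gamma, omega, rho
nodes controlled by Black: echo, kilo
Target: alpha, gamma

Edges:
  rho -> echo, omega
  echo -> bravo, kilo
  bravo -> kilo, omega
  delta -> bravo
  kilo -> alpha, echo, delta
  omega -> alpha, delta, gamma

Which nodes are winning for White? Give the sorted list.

A0 = {alpha, gamma}
A1: add {omega} — omega (White) has omega→alpha.
A2: add {bravo, rho} — rho (White) has rho→omega; bravo (White) has bravo→omega.
A3: add {delta} — delta (White) has delta→bravo.
A4 = A3; e.g. echo (Black) can still go to kilo. Fixed point.
White's winning region = {alpha, bravo, delta, gamma, omega, rho}.

alpha, bravo, delta, gamma, omega, rho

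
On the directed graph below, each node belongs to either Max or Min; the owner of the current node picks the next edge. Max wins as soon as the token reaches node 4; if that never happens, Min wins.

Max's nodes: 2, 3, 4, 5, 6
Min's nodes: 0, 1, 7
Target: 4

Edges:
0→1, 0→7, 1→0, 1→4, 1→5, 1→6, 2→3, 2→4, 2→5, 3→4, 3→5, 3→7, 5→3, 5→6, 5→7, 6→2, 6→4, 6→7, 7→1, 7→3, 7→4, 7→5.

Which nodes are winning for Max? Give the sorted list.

2, 3, 4, 5, 6

A0 = {4}
A1: add {2, 3, 6} — 2 (Max) has 2→4; 3 (Max) has 3→4; 6 (Max) has 6→4.
A2: add {5} — 5 (Max) has 5→3.
A3 = A2; e.g. 0 (Min) can still go to 1. Fixed point.
Max's winning region = {2, 3, 4, 5, 6}.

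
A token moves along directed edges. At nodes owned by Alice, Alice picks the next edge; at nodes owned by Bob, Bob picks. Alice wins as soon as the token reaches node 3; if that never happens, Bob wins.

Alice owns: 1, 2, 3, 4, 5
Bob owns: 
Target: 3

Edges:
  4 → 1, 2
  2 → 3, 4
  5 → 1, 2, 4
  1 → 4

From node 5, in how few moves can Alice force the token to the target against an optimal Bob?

2

A0 = {3}
A1: add {2} — 2 (Alice) has 2→3.
A2: add {4, 5} — 4 (Alice) has 4→2; 5 (Alice) has 5→2.
5 enters the attractor at level 2, so Alice can force the target in 2 moves from there.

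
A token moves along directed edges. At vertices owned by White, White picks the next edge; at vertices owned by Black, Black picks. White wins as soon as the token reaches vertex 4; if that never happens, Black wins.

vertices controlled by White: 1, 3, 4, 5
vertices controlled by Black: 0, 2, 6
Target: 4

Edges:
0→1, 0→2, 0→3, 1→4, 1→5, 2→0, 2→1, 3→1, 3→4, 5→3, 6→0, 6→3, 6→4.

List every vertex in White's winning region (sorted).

1, 3, 4, 5

A0 = {4}
A1: add {1, 3} — 1 (White) has 1→4; 3 (White) has 3→4.
A2: add {5} — 5 (White) has 5→3.
A3 = A2; e.g. 0 (Black) can still go to 2. Fixed point.
White's winning region = {1, 3, 4, 5}.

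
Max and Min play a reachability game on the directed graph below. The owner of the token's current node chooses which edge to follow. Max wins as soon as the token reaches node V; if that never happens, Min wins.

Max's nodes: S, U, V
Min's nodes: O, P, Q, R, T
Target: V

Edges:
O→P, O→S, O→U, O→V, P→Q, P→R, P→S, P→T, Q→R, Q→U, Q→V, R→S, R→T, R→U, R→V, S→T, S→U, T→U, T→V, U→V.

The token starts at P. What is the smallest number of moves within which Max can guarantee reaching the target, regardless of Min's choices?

A0 = {V}
A1: add {U} — U (Max) has U→V.
A2: add {S, T} — S (Max) has S→U; T (Min): all of {U, V} already in.
A3: add {R} — R (Min): all of {S, T, U, V} already in.
A4: add {Q} — Q (Min): all of {R, U, V} already in.
A5: add {P} — P (Min): all of {Q, R, S, T} already in.
P enters the attractor at level 5, so Max can force the target in 5 moves from there.

5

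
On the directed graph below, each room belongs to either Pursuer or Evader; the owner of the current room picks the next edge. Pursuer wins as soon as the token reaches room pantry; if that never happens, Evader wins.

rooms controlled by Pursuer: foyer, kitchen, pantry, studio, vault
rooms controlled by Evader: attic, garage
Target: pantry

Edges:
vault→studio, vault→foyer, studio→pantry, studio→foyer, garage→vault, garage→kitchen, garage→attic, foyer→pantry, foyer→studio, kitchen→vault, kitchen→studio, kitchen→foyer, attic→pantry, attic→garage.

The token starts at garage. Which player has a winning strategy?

A0 = {pantry}
A1: add {foyer, studio} — studio (Pursuer) has studio→pantry; foyer (Pursuer) has foyer→pantry.
A2: add {kitchen, vault} — vault (Pursuer) has vault→studio; kitchen (Pursuer) has kitchen→studio.
A3 = A2; e.g. garage (Evader) can still go to attic. Fixed point.
garage never enters the attractor, so Evader can avoid the target forever.

Evader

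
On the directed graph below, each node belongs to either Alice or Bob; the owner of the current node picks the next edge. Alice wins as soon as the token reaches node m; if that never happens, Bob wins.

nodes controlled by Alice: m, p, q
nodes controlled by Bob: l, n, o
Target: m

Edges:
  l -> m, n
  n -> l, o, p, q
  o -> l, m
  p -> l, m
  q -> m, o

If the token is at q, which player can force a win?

A0 = {m}
A1: add {p, q} — p (Alice) has p→m; q (Alice) has q→m.
A2 = A1; e.g. l (Bob) can still go to n. Fixed point.
q ∈ A1, so Alice can force the target.

Alice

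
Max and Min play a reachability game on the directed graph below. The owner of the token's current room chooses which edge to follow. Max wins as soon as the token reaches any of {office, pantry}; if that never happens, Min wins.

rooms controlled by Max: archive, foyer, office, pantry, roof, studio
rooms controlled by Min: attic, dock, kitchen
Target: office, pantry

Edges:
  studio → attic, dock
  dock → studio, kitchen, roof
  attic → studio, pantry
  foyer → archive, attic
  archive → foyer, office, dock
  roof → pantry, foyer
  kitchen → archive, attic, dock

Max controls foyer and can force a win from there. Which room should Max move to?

archive

A0 = {office, pantry}
A1: add {archive, roof} — archive (Max) has archive→office; roof (Max) has roof→pantry.
A2: add {foyer} — foyer (Max) has foyer→archive.
A3 = A2; e.g. studio (Max) has no edge into A2. Fixed point.
From foyer, successor archive is in the attractor (rank 1); the other successor attic is not.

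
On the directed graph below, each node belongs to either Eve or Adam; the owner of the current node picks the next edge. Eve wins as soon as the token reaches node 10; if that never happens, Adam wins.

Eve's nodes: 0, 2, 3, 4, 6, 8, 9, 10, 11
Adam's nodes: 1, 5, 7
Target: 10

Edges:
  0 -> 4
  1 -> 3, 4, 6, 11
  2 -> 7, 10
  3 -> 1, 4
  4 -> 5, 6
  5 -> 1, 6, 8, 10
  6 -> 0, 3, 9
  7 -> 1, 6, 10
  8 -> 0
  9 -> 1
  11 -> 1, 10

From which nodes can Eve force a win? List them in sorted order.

A0 = {10}
A1: add {2, 11} — 2 (Eve) has 2→10; 11 (Eve) has 11→10.
A2 = A1; e.g. 0 (Eve) has no edge into A1. Fixed point.
Eve's winning region = {2, 10, 11}.

2, 10, 11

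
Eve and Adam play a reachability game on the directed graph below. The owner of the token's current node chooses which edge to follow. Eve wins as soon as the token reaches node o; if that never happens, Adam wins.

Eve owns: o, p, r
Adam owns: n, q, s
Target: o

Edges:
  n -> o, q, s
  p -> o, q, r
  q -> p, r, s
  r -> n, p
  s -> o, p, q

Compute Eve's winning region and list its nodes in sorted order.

A0 = {o}
A1: add {p} — p (Eve) has p→o.
A2: add {r} — r (Eve) has r→p.
A3 = A2; e.g. n (Adam) can still go to q. Fixed point.
Eve's winning region = {o, p, r}.

o, p, r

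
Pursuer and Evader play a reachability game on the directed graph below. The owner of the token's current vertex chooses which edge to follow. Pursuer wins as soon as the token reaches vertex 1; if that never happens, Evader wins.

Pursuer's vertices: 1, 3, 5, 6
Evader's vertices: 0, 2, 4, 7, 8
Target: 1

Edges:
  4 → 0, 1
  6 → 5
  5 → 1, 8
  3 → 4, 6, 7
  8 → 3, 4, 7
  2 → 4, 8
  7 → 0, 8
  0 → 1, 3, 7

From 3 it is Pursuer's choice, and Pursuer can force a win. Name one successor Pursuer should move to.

6

A0 = {1}
A1: add {5} — 5 (Pursuer) has 5→1.
A2: add {6} — 6 (Pursuer) has 6→5.
A3: add {3} — 3 (Pursuer) has 3→6.
A4 = A3; e.g. 0 (Evader) can still go to 7. Fixed point.
From 3, successor 6 is in the attractor (rank 2); the other successors 4, 7 are not.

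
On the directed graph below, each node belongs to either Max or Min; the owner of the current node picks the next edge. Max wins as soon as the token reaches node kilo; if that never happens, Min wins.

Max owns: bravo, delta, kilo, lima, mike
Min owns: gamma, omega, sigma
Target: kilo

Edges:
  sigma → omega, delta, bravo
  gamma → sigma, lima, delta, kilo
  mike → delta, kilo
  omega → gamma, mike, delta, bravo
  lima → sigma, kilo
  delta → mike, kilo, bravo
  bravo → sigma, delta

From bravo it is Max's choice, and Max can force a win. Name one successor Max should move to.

A0 = {kilo}
A1: add {delta, lima, mike} — mike (Max) has mike→kilo; lima (Max) has lima→kilo; delta (Max) has delta→kilo.
A2: add {bravo} — bravo (Max) has bravo→delta.
A3 = A2; e.g. sigma (Min) can still go to omega. Fixed point.
From bravo, successor delta is in the attractor (rank 1); the other successor sigma is not.

delta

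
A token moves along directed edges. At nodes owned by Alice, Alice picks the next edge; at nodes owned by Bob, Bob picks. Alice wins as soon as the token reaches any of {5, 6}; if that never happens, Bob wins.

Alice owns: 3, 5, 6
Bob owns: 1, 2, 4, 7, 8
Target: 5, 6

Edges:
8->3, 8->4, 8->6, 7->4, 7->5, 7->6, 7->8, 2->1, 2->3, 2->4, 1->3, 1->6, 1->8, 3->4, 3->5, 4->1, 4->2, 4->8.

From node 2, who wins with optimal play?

Bob

A0 = {5, 6}
A1: add {3} — 3 (Alice) has 3→5.
A2 = A1; e.g. 1 (Bob) can still go to 8. Fixed point.
2 never enters the attractor, so Bob can avoid the target forever.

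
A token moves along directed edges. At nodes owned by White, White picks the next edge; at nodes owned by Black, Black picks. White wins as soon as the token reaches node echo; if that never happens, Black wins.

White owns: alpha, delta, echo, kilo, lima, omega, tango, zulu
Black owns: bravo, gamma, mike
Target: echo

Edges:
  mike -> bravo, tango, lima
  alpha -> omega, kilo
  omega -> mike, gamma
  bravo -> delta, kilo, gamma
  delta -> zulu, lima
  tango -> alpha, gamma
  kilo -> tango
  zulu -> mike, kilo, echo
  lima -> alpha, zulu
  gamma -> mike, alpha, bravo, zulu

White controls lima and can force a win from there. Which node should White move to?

A0 = {echo}
A1: add {zulu} — zulu (White) has zulu→echo.
A2: add {delta, lima} — delta (White) has delta→zulu; lima (White) has lima→zulu.
A3 = A2; e.g. mike (Black) can still go to bravo. Fixed point.
From lima, successor zulu is in the attractor (rank 1); the other successor alpha is not.

zulu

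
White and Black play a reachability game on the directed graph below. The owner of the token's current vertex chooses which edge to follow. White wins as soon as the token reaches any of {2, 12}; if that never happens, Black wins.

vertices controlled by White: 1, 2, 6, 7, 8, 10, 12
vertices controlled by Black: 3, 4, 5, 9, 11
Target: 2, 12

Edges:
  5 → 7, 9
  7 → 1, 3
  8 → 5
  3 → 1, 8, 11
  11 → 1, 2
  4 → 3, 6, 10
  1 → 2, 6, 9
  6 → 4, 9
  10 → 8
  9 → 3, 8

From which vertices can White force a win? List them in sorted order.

A0 = {2, 12}
A1: add {1} — 1 (White) has 1→2.
A2: add {7, 11} — 7 (White) has 7→1; 11 (Black): all of {1, 2} already in.
A3 = A2; e.g. 3 (Black) can still go to 8. Fixed point.
White's winning region = {1, 2, 7, 11, 12}.

1, 2, 7, 11, 12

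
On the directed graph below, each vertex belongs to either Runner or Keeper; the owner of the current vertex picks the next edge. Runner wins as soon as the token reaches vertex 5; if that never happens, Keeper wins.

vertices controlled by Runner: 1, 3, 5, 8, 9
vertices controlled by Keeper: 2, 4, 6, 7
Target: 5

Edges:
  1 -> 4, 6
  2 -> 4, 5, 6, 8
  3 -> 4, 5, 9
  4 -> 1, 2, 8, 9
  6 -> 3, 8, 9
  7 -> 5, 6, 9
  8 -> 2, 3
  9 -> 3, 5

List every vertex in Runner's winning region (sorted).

1, 3, 5, 6, 7, 8, 9

A0 = {5}
A1: add {3, 9} — 3 (Runner) has 3→5; 9 (Runner) has 9→5.
A2: add {8} — 8 (Runner) has 8→3.
A3: add {6} — 6 (Keeper): all of {3, 8, 9} already in.
A4: add {1, 7} — 1 (Runner) has 1→6; 7 (Keeper): all of {5, 6, 9} already in.
A5 = A4; e.g. 2 (Keeper) can still go to 4. Fixed point.
Runner's winning region = {1, 3, 5, 6, 7, 8, 9}.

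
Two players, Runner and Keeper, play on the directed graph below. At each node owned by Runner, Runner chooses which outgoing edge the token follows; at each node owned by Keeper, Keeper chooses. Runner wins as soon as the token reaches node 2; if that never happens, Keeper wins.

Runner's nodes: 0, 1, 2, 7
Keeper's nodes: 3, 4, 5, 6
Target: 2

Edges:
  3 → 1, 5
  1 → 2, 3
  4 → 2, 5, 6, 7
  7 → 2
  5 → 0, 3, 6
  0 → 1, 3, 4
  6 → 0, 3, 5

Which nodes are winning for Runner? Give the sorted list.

0, 1, 2, 7

A0 = {2}
A1: add {1, 7} — 1 (Runner) has 1→2; 7 (Runner) has 7→2.
A2: add {0} — 0 (Runner) has 0→1.
A3 = A2; e.g. 3 (Keeper) can still go to 5. Fixed point.
Runner's winning region = {0, 1, 2, 7}.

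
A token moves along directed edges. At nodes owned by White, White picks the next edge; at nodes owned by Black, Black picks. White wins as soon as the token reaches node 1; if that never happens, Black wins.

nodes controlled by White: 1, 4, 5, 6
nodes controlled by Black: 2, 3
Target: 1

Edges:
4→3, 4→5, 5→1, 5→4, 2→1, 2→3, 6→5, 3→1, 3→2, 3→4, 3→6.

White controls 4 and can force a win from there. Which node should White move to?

5

A0 = {1}
A1: add {5} — 5 (White) has 5→1.
A2: add {4, 6} — 4 (White) has 4→5; 6 (White) has 6→5.
A3 = A2; e.g. 2 (Black) can still go to 3. Fixed point.
From 4, successor 5 is in the attractor (rank 1); the other successor 3 is not.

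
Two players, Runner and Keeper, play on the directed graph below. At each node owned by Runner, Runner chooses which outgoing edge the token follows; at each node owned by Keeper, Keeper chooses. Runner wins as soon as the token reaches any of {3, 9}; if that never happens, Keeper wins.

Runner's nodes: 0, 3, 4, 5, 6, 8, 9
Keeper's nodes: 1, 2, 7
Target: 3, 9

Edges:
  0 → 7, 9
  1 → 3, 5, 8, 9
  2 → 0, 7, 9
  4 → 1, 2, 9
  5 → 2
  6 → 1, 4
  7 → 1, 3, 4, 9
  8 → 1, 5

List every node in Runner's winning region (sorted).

A0 = {3, 9}
A1: add {0, 4} — 0 (Runner) has 0→9; 4 (Runner) has 4→9.
A2: add {6} — 6 (Runner) has 6→4.
A3 = A2; e.g. 1 (Keeper) can still go to 5. Fixed point.
Runner's winning region = {0, 3, 4, 6, 9}.

0, 3, 4, 6, 9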